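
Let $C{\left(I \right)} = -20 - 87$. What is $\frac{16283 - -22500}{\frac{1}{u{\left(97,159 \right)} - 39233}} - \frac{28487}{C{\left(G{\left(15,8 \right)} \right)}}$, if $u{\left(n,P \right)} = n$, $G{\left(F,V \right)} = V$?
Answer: $- \frac{162405800729}{107} \approx -1.5178 \cdot 10^{9}$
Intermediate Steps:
$C{\left(I \right)} = -107$
$\frac{16283 - -22500}{\frac{1}{u{\left(97,159 \right)} - 39233}} - \frac{28487}{C{\left(G{\left(15,8 \right)} \right)}} = \frac{16283 - -22500}{\frac{1}{97 - 39233}} - \frac{28487}{-107} = \frac{16283 + 22500}{\frac{1}{-39136}} - - \frac{28487}{107} = \frac{38783}{- \frac{1}{39136}} + \frac{28487}{107} = 38783 \left(-39136\right) + \frac{28487}{107} = -1517811488 + \frac{28487}{107} = - \frac{162405800729}{107}$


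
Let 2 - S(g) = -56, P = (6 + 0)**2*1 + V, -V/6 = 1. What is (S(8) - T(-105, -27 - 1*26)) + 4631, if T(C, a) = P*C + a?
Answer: 7892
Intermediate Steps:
V = -6 (V = -6*1 = -6)
P = 30 (P = (6 + 0)**2*1 - 6 = 6**2*1 - 6 = 36*1 - 6 = 36 - 6 = 30)
S(g) = 58 (S(g) = 2 - 1*(-56) = 2 + 56 = 58)
T(C, a) = a + 30*C (T(C, a) = 30*C + a = a + 30*C)
(S(8) - T(-105, -27 - 1*26)) + 4631 = (58 - ((-27 - 1*26) + 30*(-105))) + 4631 = (58 - ((-27 - 26) - 3150)) + 4631 = (58 - (-53 - 3150)) + 4631 = (58 - 1*(-3203)) + 4631 = (58 + 3203) + 4631 = 3261 + 4631 = 7892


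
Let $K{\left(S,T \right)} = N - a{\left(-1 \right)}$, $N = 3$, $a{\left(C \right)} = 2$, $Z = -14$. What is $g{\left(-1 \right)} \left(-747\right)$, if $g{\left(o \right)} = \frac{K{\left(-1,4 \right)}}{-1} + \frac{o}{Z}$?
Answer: $\frac{9711}{14} \approx 693.64$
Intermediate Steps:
$K{\left(S,T \right)} = 1$ ($K{\left(S,T \right)} = 3 - 2 = 1$)
$g{\left(o \right)} = -1 - \frac{o}{14}$ ($g{\left(o \right)} = 1 \frac{1}{-1} + \frac{o}{-14} = 1 \left(-1\right) + o \left(- \frac{1}{14}\right) = -1 - \frac{o}{14}$)
$g{\left(-1 \right)} \left(-747\right) = \left(-1 - - \frac{1}{14}\right) \left(-747\right) = \left(-1 + \frac{1}{14}\right) \left(-747\right) = \left(- \frac{13}{14}\right) \left(-747\right) = \frac{9711}{14}$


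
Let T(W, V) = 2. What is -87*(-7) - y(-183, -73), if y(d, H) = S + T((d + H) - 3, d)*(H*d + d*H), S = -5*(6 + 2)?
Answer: -52787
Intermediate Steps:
S = -40 (S = -5*8 = -40)
y(d, H) = -40 + 4*H*d (y(d, H) = -40 + 2*(H*d + d*H) = -40 + 2*(H*d + H*d) = -40 + 2*(2*H*d) = -40 + 4*H*d)
-87*(-7) - y(-183, -73) = -87*(-7) - (-40 + 4*(-73)*(-183)) = 609 - (-40 + 53436) = 609 - 1*53396 = 609 - 53396 = -52787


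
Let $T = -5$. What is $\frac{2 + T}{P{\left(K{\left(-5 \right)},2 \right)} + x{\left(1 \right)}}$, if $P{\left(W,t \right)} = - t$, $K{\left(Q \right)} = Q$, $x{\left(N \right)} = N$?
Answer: $3$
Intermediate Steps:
$\frac{2 + T}{P{\left(K{\left(-5 \right)},2 \right)} + x{\left(1 \right)}} = \frac{2 - 5}{\left(-1\right) 2 + 1} = - \frac{3}{-2 + 1} = - \frac{3}{-1} = \left(-3\right) \left(-1\right) = 3$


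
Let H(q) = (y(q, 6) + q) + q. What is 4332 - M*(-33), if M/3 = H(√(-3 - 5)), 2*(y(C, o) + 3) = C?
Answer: 4035 + 495*I*√2 ≈ 4035.0 + 700.04*I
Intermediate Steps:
y(C, o) = -3 + C/2
H(q) = -3 + 5*q/2 (H(q) = ((-3 + q/2) + q) + q = (-3 + 3*q/2) + q = -3 + 5*q/2)
M = -9 + 15*I*√2 (M = 3*(-3 + 5*√(-3 - 5)/2) = 3*(-3 + 5*√(-8)/2) = 3*(-3 + 5*(2*I*√2)/2) = 3*(-3 + 5*I*√2) = -9 + 15*I*√2 ≈ -9.0 + 21.213*I)
4332 - M*(-33) = 4332 - (-9 + 15*I*√2)*(-33) = 4332 - (297 - 495*I*√2) = 4332 + (-297 + 495*I*√2) = 4035 + 495*I*√2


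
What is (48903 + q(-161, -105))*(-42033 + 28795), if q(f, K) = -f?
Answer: -649509232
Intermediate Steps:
(48903 + q(-161, -105))*(-42033 + 28795) = (48903 - 1*(-161))*(-42033 + 28795) = (48903 + 161)*(-13238) = 49064*(-13238) = -649509232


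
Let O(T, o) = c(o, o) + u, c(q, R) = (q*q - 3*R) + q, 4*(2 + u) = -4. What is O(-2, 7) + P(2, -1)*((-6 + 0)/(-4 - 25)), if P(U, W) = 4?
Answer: 952/29 ≈ 32.828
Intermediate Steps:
u = -3 (u = -2 + (¼)*(-4) = -2 - 1 = -3)
c(q, R) = q + q² - 3*R (c(q, R) = (q² - 3*R) + q = q + q² - 3*R)
O(T, o) = -3 + o² - 2*o (O(T, o) = (o + o² - 3*o) - 3 = (o² - 2*o) - 3 = -3 + o² - 2*o)
O(-2, 7) + P(2, -1)*((-6 + 0)/(-4 - 25)) = (-3 + 7² - 2*7) + 4*((-6 + 0)/(-4 - 25)) = (-3 + 49 - 14) + 4*(-6/(-29)) = 32 + 4*(-6*(-1/29)) = 32 + 4*(6/29) = 32 + 24/29 = 952/29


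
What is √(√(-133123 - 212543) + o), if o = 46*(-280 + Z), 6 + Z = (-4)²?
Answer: √(-12420 + I*√345666) ≈ 2.637 + 111.48*I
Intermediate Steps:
Z = 10 (Z = -6 + (-4)² = -6 + 16 = 10)
o = -12420 (o = 46*(-280 + 10) = 46*(-270) = -12420)
√(√(-133123 - 212543) + o) = √(√(-133123 - 212543) - 12420) = √(√(-345666) - 12420) = √(I*√345666 - 12420) = √(-12420 + I*√345666)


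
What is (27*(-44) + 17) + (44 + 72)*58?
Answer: 5557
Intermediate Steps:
(27*(-44) + 17) + (44 + 72)*58 = (-1188 + 17) + 116*58 = -1171 + 6728 = 5557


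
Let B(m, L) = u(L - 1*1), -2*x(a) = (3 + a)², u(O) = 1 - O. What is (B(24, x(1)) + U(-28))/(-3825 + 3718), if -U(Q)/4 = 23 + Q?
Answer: -30/107 ≈ -0.28037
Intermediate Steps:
x(a) = -(3 + a)²/2
U(Q) = -92 - 4*Q (U(Q) = -4*(23 + Q) = -92 - 4*Q)
B(m, L) = 2 - L (B(m, L) = 1 - (L - 1*1) = 1 - (L - 1) = 1 - (-1 + L) = 1 + (1 - L) = 2 - L)
(B(24, x(1)) + U(-28))/(-3825 + 3718) = ((2 - (-1)*(3 + 1)²/2) + (-92 - 4*(-28)))/(-3825 + 3718) = ((2 - (-1)*4²/2) + (-92 + 112))/(-107) = ((2 - (-1)*16/2) + 20)*(-1/107) = ((2 - 1*(-8)) + 20)*(-1/107) = ((2 + 8) + 20)*(-1/107) = (10 + 20)*(-1/107) = 30*(-1/107) = -30/107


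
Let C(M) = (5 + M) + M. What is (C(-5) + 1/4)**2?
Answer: 361/16 ≈ 22.563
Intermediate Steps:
C(M) = 5 + 2*M
(C(-5) + 1/4)**2 = ((5 + 2*(-5)) + 1/4)**2 = ((5 - 10) + 1/4)**2 = (-5 + 1/4)**2 = (-19/4)**2 = 361/16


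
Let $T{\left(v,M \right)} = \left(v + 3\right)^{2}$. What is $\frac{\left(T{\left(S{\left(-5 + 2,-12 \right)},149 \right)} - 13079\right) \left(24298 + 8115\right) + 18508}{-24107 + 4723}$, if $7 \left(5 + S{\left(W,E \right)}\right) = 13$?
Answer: $\frac{10385806209}{474908} \approx 21869.0$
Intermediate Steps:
$S{\left(W,E \right)} = - \frac{22}{7}$ ($S{\left(W,E \right)} = -5 + \frac{1}{7} \cdot 13 = -5 + \frac{13}{7} = - \frac{22}{7}$)
$T{\left(v,M \right)} = \left(3 + v\right)^{2}$
$\frac{\left(T{\left(S{\left(-5 + 2,-12 \right)},149 \right)} - 13079\right) \left(24298 + 8115\right) + 18508}{-24107 + 4723} = \frac{\left(\left(3 - \frac{22}{7}\right)^{2} - 13079\right) \left(24298 + 8115\right) + 18508}{-24107 + 4723} = \frac{\left(\left(- \frac{1}{7}\right)^{2} - 13079\right) 32413 + 18508}{-19384} = \left(\left(\frac{1}{49} - 13079\right) 32413 + 18508\right) \left(- \frac{1}{19384}\right) = \left(\left(- \frac{640870}{49}\right) 32413 + 18508\right) \left(- \frac{1}{19384}\right) = \left(- \frac{20772519310}{49} + 18508\right) \left(- \frac{1}{19384}\right) = \left(- \frac{20771612418}{49}\right) \left(- \frac{1}{19384}\right) = \frac{10385806209}{474908}$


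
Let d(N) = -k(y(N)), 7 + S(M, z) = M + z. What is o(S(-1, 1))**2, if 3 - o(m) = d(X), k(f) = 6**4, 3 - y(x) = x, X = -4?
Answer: 1687401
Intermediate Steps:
y(x) = 3 - x
k(f) = 1296
S(M, z) = -7 + M + z (S(M, z) = -7 + (M + z) = -7 + M + z)
d(N) = -1296 (d(N) = -1*1296 = -1296)
o(m) = 1299 (o(m) = 3 - 1*(-1296) = 3 + 1296 = 1299)
o(S(-1, 1))**2 = 1299**2 = 1687401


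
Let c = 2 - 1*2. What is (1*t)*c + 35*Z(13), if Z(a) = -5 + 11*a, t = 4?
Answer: 4830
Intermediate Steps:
c = 0 (c = 2 - 2 = 0)
(1*t)*c + 35*Z(13) = (1*4)*0 + 35*(-5 + 11*13) = 4*0 + 35*(-5 + 143) = 0 + 35*138 = 0 + 4830 = 4830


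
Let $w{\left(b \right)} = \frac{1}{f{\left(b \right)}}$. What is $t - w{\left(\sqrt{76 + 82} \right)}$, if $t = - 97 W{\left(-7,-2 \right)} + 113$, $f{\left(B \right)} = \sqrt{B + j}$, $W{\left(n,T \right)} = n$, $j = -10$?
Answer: $792 - \frac{1}{\sqrt{-10 + \sqrt{158}}} \approx 791.38$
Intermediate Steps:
$f{\left(B \right)} = \sqrt{-10 + B}$ ($f{\left(B \right)} = \sqrt{B - 10} = \sqrt{-10 + B}$)
$w{\left(b \right)} = \frac{1}{\sqrt{-10 + b}}$
$t = 792$ ($t = \left(-97\right) \left(-7\right) + 113 = 679 + 113 = 792$)
$t - w{\left(\sqrt{76 + 82} \right)} = 792 - \frac{1}{\sqrt{-10 + \sqrt{76 + 82}}} = 792 - \frac{1}{\sqrt{-10 + \sqrt{158}}}$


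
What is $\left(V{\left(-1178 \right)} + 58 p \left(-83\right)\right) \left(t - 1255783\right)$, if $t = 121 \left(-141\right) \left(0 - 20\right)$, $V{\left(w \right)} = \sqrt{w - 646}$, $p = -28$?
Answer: $-123275775896 - 3658252 i \sqrt{114} \approx -1.2328 \cdot 10^{11} - 3.9059 \cdot 10^{7} i$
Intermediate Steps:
$V{\left(w \right)} = \sqrt{-646 + w}$
$t = 341220$ ($t = - 17061 \left(0 - 20\right) = \left(-17061\right) \left(-20\right) = 341220$)
$\left(V{\left(-1178 \right)} + 58 p \left(-83\right)\right) \left(t - 1255783\right) = \left(\sqrt{-646 - 1178} + 58 \left(-28\right) \left(-83\right)\right) \left(341220 - 1255783\right) = \left(\sqrt{-1824} - -134792\right) \left(-914563\right) = \left(4 i \sqrt{114} + 134792\right) \left(-914563\right) = \left(134792 + 4 i \sqrt{114}\right) \left(-914563\right) = -123275775896 - 3658252 i \sqrt{114}$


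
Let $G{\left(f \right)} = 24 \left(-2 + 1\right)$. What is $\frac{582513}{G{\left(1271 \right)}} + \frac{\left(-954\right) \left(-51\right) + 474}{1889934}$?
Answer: $- \frac{61161663615}{2519912} \approx -24271.0$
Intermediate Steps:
$G{\left(f \right)} = -24$ ($G{\left(f \right)} = 24 \left(-1\right) = -24$)
$\frac{582513}{G{\left(1271 \right)}} + \frac{\left(-954\right) \left(-51\right) + 474}{1889934} = \frac{582513}{-24} + \frac{\left(-954\right) \left(-51\right) + 474}{1889934} = 582513 \left(- \frac{1}{24}\right) + \left(48654 + 474\right) \frac{1}{1889934} = - \frac{194171}{8} + 49128 \cdot \frac{1}{1889934} = - \frac{194171}{8} + \frac{8188}{314989} = - \frac{61161663615}{2519912}$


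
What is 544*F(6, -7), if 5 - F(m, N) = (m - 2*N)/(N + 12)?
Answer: 544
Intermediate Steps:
F(m, N) = 5 - (m - 2*N)/(12 + N) (F(m, N) = 5 - (m - 2*N)/(N + 12) = 5 - (m - 2*N)/(12 + N))
544*F(6, -7) = 544*((60 - 1*6 + 7*(-7))/(12 - 7)) = 544*((60 - 6 - 49)/5) = 544*((⅕)*5) = 544*1 = 544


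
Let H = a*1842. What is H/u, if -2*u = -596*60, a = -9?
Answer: -2763/2980 ≈ -0.92718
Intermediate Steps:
u = 17880 (u = -(-298)*60 = -1/2*(-35760) = 17880)
H = -16578 (H = -9*1842 = -16578)
H/u = -16578/17880 = -16578*1/17880 = -2763/2980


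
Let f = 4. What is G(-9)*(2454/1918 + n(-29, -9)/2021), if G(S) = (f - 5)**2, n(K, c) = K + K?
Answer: 2424145/1938139 ≈ 1.2508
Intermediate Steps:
n(K, c) = 2*K
G(S) = 1 (G(S) = (4 - 5)**2 = (-1)**2 = 1)
G(-9)*(2454/1918 + n(-29, -9)/2021) = 1*(2454/1918 + (2*(-29))/2021) = 1*(2454*(1/1918) - 58*1/2021) = 1*(1227/959 - 58/2021) = 1*(2424145/1938139) = 2424145/1938139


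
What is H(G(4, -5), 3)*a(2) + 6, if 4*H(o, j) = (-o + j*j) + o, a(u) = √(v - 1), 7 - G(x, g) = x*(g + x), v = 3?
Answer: 6 + 9*√2/4 ≈ 9.1820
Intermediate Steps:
G(x, g) = 7 - x*(g + x)
a(u) = √2 (a(u) = √(3 - 1) = √2)
H(o, j) = j²/4 (H(o, j) = ((-o + j*j) + o)/4 = ((-o + j²) + o)/4 = ((j² - o) + o)/4 = j²/4)
H(G(4, -5), 3)*a(2) + 6 = ((¼)*3²)*√2 + 6 = ((¼)*9)*√2 + 6 = 9*√2/4 + 6 = 6 + 9*√2/4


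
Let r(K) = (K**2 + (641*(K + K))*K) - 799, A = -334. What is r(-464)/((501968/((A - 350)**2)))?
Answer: 8077065077529/31373 ≈ 2.5745e+8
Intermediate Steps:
r(K) = -799 + 1283*K**2 (r(K) = (K**2 + (641*(2*K))*K) - 799 = (K**2 + (1282*K)*K) - 799 = (K**2 + 1282*K**2) - 799 = 1283*K**2 - 799 = -799 + 1283*K**2)
r(-464)/((501968/((A - 350)**2))) = (-799 + 1283*(-464)**2)/((501968/((-334 - 350)**2))) = (-799 + 1283*215296)/((501968/((-684)**2))) = (-799 + 276224768)/((501968/467856)) = 276223969/((501968*(1/467856))) = 276223969/(31373/29241) = 276223969*(29241/31373) = 8077065077529/31373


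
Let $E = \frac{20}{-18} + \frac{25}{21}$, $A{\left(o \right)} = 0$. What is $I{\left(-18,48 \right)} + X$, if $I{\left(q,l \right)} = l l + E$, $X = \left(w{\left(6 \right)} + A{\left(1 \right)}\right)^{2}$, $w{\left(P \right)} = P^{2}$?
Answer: $\frac{226805}{63} \approx 3600.1$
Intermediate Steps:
$E = \frac{5}{63}$ ($E = 20 \left(- \frac{1}{18}\right) + 25 \cdot \frac{1}{21} = - \frac{10}{9} + \frac{25}{21} = \frac{5}{63} \approx 0.079365$)
$X = 1296$ ($X = \left(6^{2} + 0\right)^{2} = \left(36 + 0\right)^{2} = 36^{2} = 1296$)
$I{\left(q,l \right)} = \frac{5}{63} + l^{2}$ ($I{\left(q,l \right)} = l l + \frac{5}{63} = l^{2} + \frac{5}{63} = \frac{5}{63} + l^{2}$)
$I{\left(-18,48 \right)} + X = \left(\frac{5}{63} + 48^{2}\right) + 1296 = \left(\frac{5}{63} + 2304\right) + 1296 = \frac{145157}{63} + 1296 = \frac{226805}{63}$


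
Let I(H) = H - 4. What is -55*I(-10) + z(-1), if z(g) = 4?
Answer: 774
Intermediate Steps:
I(H) = -4 + H
-55*I(-10) + z(-1) = -55*(-4 - 10) + 4 = -55*(-14) + 4 = 770 + 4 = 774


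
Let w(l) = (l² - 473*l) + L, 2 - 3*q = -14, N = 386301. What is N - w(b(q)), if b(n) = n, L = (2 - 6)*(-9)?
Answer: 3498833/9 ≈ 3.8876e+5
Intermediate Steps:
q = 16/3 (q = ⅔ - ⅓*(-14) = ⅔ + 14/3 = 16/3 ≈ 5.3333)
L = 36 (L = -4*(-9) = 36)
w(l) = 36 + l² - 473*l (w(l) = (l² - 473*l) + 36 = 36 + l² - 473*l)
N - w(b(q)) = 386301 - (36 + (16/3)² - 473*16/3) = 386301 - (36 + 256/9 - 7568/3) = 386301 - 1*(-22124/9) = 386301 + 22124/9 = 3498833/9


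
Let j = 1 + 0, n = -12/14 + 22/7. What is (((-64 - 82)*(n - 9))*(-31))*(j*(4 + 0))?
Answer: -850888/7 ≈ -1.2156e+5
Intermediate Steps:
n = 16/7 (n = -12*1/14 + 22*(⅐) = -6/7 + 22/7 = 16/7 ≈ 2.2857)
j = 1
(((-64 - 82)*(n - 9))*(-31))*(j*(4 + 0)) = (((-64 - 82)*(16/7 - 9))*(-31))*(1*(4 + 0)) = (-146*(-47/7)*(-31))*(1*4) = ((6862/7)*(-31))*4 = -212722/7*4 = -850888/7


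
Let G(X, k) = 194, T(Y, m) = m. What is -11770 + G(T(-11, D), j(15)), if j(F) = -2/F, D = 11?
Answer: -11576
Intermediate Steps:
-11770 + G(T(-11, D), j(15)) = -11770 + 194 = -11576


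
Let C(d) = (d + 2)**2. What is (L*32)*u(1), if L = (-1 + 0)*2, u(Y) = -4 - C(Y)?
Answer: 832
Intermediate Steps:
C(d) = (2 + d)**2
u(Y) = -4 - (2 + Y)**2
L = -2 (L = -1*2 = -2)
(L*32)*u(1) = (-2*32)*(-4 - (2 + 1)**2) = -64*(-4 - 1*3**2) = -64*(-4 - 1*9) = -64*(-4 - 9) = -64*(-13) = 832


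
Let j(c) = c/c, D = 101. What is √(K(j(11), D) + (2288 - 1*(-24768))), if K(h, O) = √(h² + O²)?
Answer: √(27056 + √10202) ≈ 164.79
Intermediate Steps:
j(c) = 1
K(h, O) = √(O² + h²)
√(K(j(11), D) + (2288 - 1*(-24768))) = √(√(101² + 1²) + (2288 - 1*(-24768))) = √(√(10201 + 1) + (2288 + 24768)) = √(√10202 + 27056) = √(27056 + √10202)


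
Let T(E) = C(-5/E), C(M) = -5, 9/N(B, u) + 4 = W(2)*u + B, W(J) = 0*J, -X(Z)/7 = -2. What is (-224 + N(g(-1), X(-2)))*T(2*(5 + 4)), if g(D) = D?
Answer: 1129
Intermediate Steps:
X(Z) = 14 (X(Z) = -7*(-2) = 14)
W(J) = 0
N(B, u) = 9/(-4 + B) (N(B, u) = 9/(-4 + (0*u + B)) = 9/(-4 + (0 + B)) = 9/(-4 + B))
T(E) = -5
(-224 + N(g(-1), X(-2)))*T(2*(5 + 4)) = (-224 + 9/(-4 - 1))*(-5) = (-224 + 9/(-5))*(-5) = (-224 + 9*(-1/5))*(-5) = (-224 - 9/5)*(-5) = -1129/5*(-5) = 1129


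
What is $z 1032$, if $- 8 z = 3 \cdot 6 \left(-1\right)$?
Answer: $2322$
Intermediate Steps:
$z = \frac{9}{4}$ ($z = - \frac{3 \cdot 6 \left(-1\right)}{8} = - \frac{18 \left(-1\right)}{8} = \left(- \frac{1}{8}\right) \left(-18\right) = \frac{9}{4} \approx 2.25$)
$z 1032 = \frac{9}{4} \cdot 1032 = 2322$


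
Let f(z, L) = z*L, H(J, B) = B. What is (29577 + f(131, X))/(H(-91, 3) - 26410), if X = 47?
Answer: -35734/26407 ≈ -1.3532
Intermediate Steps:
f(z, L) = L*z
(29577 + f(131, X))/(H(-91, 3) - 26410) = (29577 + 47*131)/(3 - 26410) = (29577 + 6157)/(-26407) = 35734*(-1/26407) = -35734/26407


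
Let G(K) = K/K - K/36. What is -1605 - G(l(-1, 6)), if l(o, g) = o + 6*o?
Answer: -57823/36 ≈ -1606.2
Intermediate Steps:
l(o, g) = 7*o
G(K) = 1 - K/36 (G(K) = 1 - K*(1/36) = 1 - K/36)
-1605 - G(l(-1, 6)) = -1605 - (1 - 7*(-1)/36) = -1605 - (1 - 1/36*(-7)) = -1605 - (1 + 7/36) = -1605 - 1*43/36 = -1605 - 43/36 = -57823/36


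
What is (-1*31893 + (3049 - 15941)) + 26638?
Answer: -18147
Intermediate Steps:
(-1*31893 + (3049 - 15941)) + 26638 = (-31893 - 12892) + 26638 = -44785 + 26638 = -18147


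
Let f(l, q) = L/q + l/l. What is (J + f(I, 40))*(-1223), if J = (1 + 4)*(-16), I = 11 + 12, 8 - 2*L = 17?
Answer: 7740367/80 ≈ 96755.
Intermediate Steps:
L = -9/2 (L = 4 - ½*17 = 4 - 17/2 = -9/2 ≈ -4.5000)
I = 23
J = -80 (J = 5*(-16) = -80)
f(l, q) = 1 - 9/(2*q) (f(l, q) = -9/(2*q) + l/l = -9/(2*q) + 1 = 1 - 9/(2*q))
(J + f(I, 40))*(-1223) = (-80 + (-9/2 + 40)/40)*(-1223) = (-80 + (1/40)*(71/2))*(-1223) = (-80 + 71/80)*(-1223) = -6329/80*(-1223) = 7740367/80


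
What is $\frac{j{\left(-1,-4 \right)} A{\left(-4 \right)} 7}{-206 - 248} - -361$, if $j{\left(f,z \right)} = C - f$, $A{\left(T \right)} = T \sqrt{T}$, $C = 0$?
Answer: $361 + \frac{28 i}{227} \approx 361.0 + 0.12335 i$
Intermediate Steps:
$A{\left(T \right)} = T^{\frac{3}{2}}$
$j{\left(f,z \right)} = - f$ ($j{\left(f,z \right)} = 0 - f = - f$)
$\frac{j{\left(-1,-4 \right)} A{\left(-4 \right)} 7}{-206 - 248} - -361 = \frac{\left(-1\right) \left(-1\right) \left(-4\right)^{\frac{3}{2}} \cdot 7}{-206 - 248} - -361 = \frac{1 \left(- 8 i\right) 7}{-454} + 361 = - \frac{- 8 i 7}{454} + 361 = - \frac{\left(-56\right) i}{454} + 361 = \frac{28 i}{227} + 361 = 361 + \frac{28 i}{227}$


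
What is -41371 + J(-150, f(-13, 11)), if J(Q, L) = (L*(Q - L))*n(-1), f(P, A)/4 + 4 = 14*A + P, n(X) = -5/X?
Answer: -1953891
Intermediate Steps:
f(P, A) = -16 + 4*P + 56*A (f(P, A) = -16 + 4*(14*A + P) = -16 + 4*(P + 14*A) = -16 + (4*P + 56*A) = -16 + 4*P + 56*A)
J(Q, L) = 5*L*(Q - L) (J(Q, L) = (L*(Q - L))*(-5/(-1)) = (L*(Q - L))*(-5*(-1)) = (L*(Q - L))*5 = 5*L*(Q - L))
-41371 + J(-150, f(-13, 11)) = -41371 + 5*(-16 + 4*(-13) + 56*11)*(-150 - (-16 + 4*(-13) + 56*11)) = -41371 + 5*(-16 - 52 + 616)*(-150 - (-16 - 52 + 616)) = -41371 + 5*548*(-150 - 1*548) = -41371 + 5*548*(-150 - 548) = -41371 + 5*548*(-698) = -41371 - 1912520 = -1953891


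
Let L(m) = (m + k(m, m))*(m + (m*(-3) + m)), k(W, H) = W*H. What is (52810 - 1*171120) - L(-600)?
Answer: -215758310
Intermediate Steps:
k(W, H) = H*W
L(m) = -m*(m + m²) (L(m) = (m + m*m)*(m + (m*(-3) + m)) = (m + m²)*(m + (-3*m + m)) = (m + m²)*(m - 2*m) = (m + m²)*(-m) = -m*(m + m²))
(52810 - 1*171120) - L(-600) = (52810 - 1*171120) - (-1)*(-600)²*(1 - 600) = (52810 - 171120) - (-1)*360000*(-599) = -118310 - 1*215640000 = -118310 - 215640000 = -215758310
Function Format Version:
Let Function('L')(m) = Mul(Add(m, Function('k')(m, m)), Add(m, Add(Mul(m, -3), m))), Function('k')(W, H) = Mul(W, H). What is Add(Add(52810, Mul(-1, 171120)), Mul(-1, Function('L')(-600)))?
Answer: -215758310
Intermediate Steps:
Function('k')(W, H) = Mul(H, W)
Function('L')(m) = Mul(-1, m, Add(m, Pow(m, 2))) (Function('L')(m) = Mul(Add(m, Mul(m, m)), Add(m, Add(Mul(m, -3), m))) = Mul(Add(m, Pow(m, 2)), Add(m, Add(Mul(-3, m), m))) = Mul(Add(m, Pow(m, 2)), Add(m, Mul(-2, m))) = Mul(Add(m, Pow(m, 2)), Mul(-1, m)) = Mul(-1, m, Add(m, Pow(m, 2))))
Add(Add(52810, Mul(-1, 171120)), Mul(-1, Function('L')(-600))) = Add(Add(52810, Mul(-1, 171120)), Mul(-1, Mul(-1, Pow(-600, 2), Add(1, -600)))) = Add(Add(52810, -171120), Mul(-1, Mul(-1, 360000, -599))) = Add(-118310, Mul(-1, 215640000)) = Add(-118310, -215640000) = -215758310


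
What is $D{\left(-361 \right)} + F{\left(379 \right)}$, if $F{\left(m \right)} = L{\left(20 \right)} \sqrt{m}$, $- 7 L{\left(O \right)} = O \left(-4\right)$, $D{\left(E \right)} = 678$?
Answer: $678 + \frac{80 \sqrt{379}}{7} \approx 900.49$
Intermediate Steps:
$L{\left(O \right)} = \frac{4 O}{7}$ ($L{\left(O \right)} = - \frac{O \left(-4\right)}{7} = - \frac{\left(-4\right) O}{7} = \frac{4 O}{7}$)
$F{\left(m \right)} = \frac{80 \sqrt{m}}{7}$ ($F{\left(m \right)} = \frac{4}{7} \cdot 20 \sqrt{m} = \frac{80 \sqrt{m}}{7}$)
$D{\left(-361 \right)} + F{\left(379 \right)} = 678 + \frac{80 \sqrt{379}}{7}$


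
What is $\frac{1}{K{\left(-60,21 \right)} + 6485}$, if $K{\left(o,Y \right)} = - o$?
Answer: $\frac{1}{6545} \approx 0.00015279$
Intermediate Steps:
$\frac{1}{K{\left(-60,21 \right)} + 6485} = \frac{1}{\left(-1\right) \left(-60\right) + 6485} = \frac{1}{60 + 6485} = \frac{1}{6545}$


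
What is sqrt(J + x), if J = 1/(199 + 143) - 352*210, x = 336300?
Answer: sqrt(3409890518)/114 ≈ 512.23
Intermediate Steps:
J = -25280639/342 (J = 1/342 - 73920 = -25280639/342 ≈ -73920.)
sqrt(J + x) = sqrt(-25280639/342 + 336300) = sqrt(89733961/342) = sqrt(3409890518)/114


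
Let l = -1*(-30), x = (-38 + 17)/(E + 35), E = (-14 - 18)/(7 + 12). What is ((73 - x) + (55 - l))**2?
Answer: 433097721/44521 ≈ 9727.9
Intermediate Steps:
E = -32/19 ≈ -1.6842
x = -133/211 (x = (-38 + 17)/(-32/19 + 35) = -21/633/19 = -21*19/633 = -133/211 ≈ -0.63033)
l = 30
((73 - x) + (55 - l))**2 = ((73 - 1*(-133/211)) + (55 - 1*30))**2 = ((73 + 133/211) + (55 - 30))**2 = (15536/211 + 25)**2 = (20811/211)**2 = 433097721/44521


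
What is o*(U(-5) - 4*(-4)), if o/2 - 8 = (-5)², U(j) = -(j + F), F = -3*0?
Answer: 1386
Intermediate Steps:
F = 0
U(j) = -j (U(j) = -(j + 0) = -j)
o = 66 (o = 16 + 2*(-5)² = 16 + 2*25 = 16 + 50 = 66)
o*(U(-5) - 4*(-4)) = 66*(-1*(-5) - 4*(-4)) = 66*(5 + 16) = 66*21 = 1386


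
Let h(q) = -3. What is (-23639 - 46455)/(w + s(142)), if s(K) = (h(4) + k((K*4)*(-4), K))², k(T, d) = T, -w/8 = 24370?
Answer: -70094/4980665 ≈ -0.014073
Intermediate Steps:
w = -194960 (w = -8*24370 = -194960)
s(K) = (-3 - 16*K)² (s(K) = (-3 + (K*4)*(-4))² = (-3 + (4*K)*(-4))² = (-3 - 16*K)²)
(-23639 - 46455)/(w + s(142)) = (-23639 - 46455)/(-194960 + (3 + 16*142)²) = -70094/(-194960 + (3 + 2272)²) = -70094/(-194960 + 2275²) = -70094/(-194960 + 5175625) = -70094/4980665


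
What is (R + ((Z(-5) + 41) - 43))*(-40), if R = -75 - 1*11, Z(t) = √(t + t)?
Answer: 3520 - 40*I*√10 ≈ 3520.0 - 126.49*I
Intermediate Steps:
Z(t) = √2*√t (Z(t) = √(2*t) = √2*√t)
R = -86 (R = -75 - 11 = -86)
(R + ((Z(-5) + 41) - 43))*(-40) = (-86 + ((√2*√(-5) + 41) - 43))*(-40) = (-86 + ((√2*(I*√5) + 41) - 43))*(-40) = (-86 + ((I*√10 + 41) - 43))*(-40) = (-86 + ((41 + I*√10) - 43))*(-40) = (-86 + (-2 + I*√10))*(-40) = (-88 + I*√10)*(-40) = 3520 - 40*I*√10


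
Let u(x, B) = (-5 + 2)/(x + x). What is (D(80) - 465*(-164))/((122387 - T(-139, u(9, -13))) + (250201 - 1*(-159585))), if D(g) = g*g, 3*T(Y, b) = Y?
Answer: 123990/798329 ≈ 0.15531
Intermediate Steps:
u(x, B) = -3/(2*x) (u(x, B) = -3*1/(2*x) = -3/(2*x))
T(Y, b) = Y/3
D(g) = g²
(D(80) - 465*(-164))/((122387 - T(-139, u(9, -13))) + (250201 - 1*(-159585))) = (80² - 465*(-164))/((122387 - (-139)/3) + (250201 - 1*(-159585))) = (6400 + 76260)/((122387 - 1*(-139/3)) + (250201 + 159585)) = 82660/((122387 + 139/3) + 409786) = 82660/(367300/3 + 409786) = 82660/(1596658/3) = 82660*(3/1596658) = 123990/798329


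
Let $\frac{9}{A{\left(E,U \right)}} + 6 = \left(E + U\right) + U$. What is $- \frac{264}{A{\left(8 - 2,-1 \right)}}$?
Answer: $\frac{176}{3} \approx 58.667$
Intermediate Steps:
$A{\left(E,U \right)} = \frac{9}{-6 + E + 2 U}$ ($A{\left(E,U \right)} = \frac{9}{-6 + \left(\left(E + U\right) + U\right)} = \frac{9}{-6 + \left(E + 2 U\right)} = \frac{9}{-6 + E + 2 U}$)
$- \frac{264}{A{\left(8 - 2,-1 \right)}} = - \frac{264}{9 \frac{1}{-6 + \left(8 - 2\right) + 2 \left(-1\right)}} = - \frac{264}{9 \frac{1}{-6 + 6 - 2}} = - \frac{264}{9 \frac{1}{-2}} = - \frac{264}{9 \left(- \frac{1}{2}\right)} = - \frac{264}{- \frac{9}{2}} = \left(-264\right) \left(- \frac{2}{9}\right) = \frac{176}{3}$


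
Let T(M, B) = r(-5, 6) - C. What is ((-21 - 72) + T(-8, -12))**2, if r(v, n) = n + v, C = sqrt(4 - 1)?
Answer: (92 + sqrt(3))**2 ≈ 8785.7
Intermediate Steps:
C = sqrt(3) ≈ 1.7320
T(M, B) = 1 - sqrt(3) (T(M, B) = (6 - 5) - sqrt(3) = 1 - sqrt(3))
((-21 - 72) + T(-8, -12))**2 = ((-21 - 72) + (1 - sqrt(3)))**2 = (-93 + (1 - sqrt(3)))**2 = (-92 - sqrt(3))**2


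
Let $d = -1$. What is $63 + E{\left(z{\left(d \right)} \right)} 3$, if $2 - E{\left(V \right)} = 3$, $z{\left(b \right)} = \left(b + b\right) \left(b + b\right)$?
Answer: $60$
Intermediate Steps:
$z{\left(b \right)} = 4 b^{2}$ ($z{\left(b \right)} = 2 b 2 b = 4 b^{2}$)
$E{\left(V \right)} = -1$ ($E{\left(V \right)} = 2 - 3 = -1$)
$63 + E{\left(z{\left(d \right)} \right)} 3 = 63 - 3 = 60$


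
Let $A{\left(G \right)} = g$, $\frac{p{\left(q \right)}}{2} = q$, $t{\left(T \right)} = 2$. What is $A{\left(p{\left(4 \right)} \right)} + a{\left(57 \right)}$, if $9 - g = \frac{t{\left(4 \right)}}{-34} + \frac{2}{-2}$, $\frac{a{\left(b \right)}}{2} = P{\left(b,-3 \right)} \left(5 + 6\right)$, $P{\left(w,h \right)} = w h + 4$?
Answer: $- \frac{62287}{17} \approx -3663.9$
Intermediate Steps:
$P{\left(w,h \right)} = 4 + h w$ ($P{\left(w,h \right)} = h w + 4 = 4 + h w$)
$p{\left(q \right)} = 2 q$
$a{\left(b \right)} = 88 - 66 b$ ($a{\left(b \right)} = 2 \left(4 - 3 b\right) \left(5 + 6\right) = 2 \left(4 - 3 b\right) 11 = 2 \left(44 - 33 b\right) = 88 - 66 b$)
$g = \frac{171}{17}$ ($g = 9 - \left(\frac{2}{-34} + \frac{2}{-2}\right) = 9 - \left(2 \left(- \frac{1}{34}\right) + 2 \left(- \frac{1}{2}\right)\right) = 9 - \left(- \frac{1}{17} - 1\right) = 9 - - \frac{18}{17} = 9 + \frac{18}{17} = \frac{171}{17} \approx 10.059$)
$A{\left(G \right)} = \frac{171}{17}$
$A{\left(p{\left(4 \right)} \right)} + a{\left(57 \right)} = \frac{171}{17} + \left(88 - 3762\right) = \frac{171}{17} - 3674 = - \frac{62287}{17}$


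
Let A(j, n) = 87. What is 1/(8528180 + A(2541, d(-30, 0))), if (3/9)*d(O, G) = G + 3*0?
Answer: 1/8528267 ≈ 1.1726e-7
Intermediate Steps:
d(O, G) = 3*G (d(O, G) = 3*(G + 3*0) = 3*(G + 0) = 3*G)
1/(8528180 + A(2541, d(-30, 0))) = 1/(8528180 + 87) = 1/8528267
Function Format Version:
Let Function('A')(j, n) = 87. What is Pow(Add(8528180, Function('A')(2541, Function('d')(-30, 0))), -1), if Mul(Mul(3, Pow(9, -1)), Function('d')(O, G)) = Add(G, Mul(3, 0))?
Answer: Rational(1, 8528267) ≈ 1.1726e-7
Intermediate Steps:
Function('d')(O, G) = Mul(3, G) (Function('d')(O, G) = Mul(3, Add(G, Mul(3, 0))) = Mul(3, Add(G, 0)) = Mul(3, G))
Pow(Add(8528180, Function('A')(2541, Function('d')(-30, 0))), -1) = Pow(Add(8528180, 87), -1) = Pow(8528267, -1) = Rational(1, 8528267)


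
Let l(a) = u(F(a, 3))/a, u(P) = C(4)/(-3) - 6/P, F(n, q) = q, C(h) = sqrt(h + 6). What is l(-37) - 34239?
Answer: -1266841/37 + sqrt(10)/111 ≈ -34239.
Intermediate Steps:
C(h) = sqrt(6 + h)
u(P) = -6/P - sqrt(10)/3 (u(P) = sqrt(6 + 4)/(-3) - 6/P = sqrt(10)*(-1/3) - 6/P = -sqrt(10)/3 - 6/P = -6/P - sqrt(10)/3)
l(a) = (-2 - sqrt(10)/3)/a (l(a) = (-6/3 - sqrt(10)/3)/a = (-6*1/3 - sqrt(10)/3)/a = (-2 - sqrt(10)/3)/a)
l(-37) - 34239 = (1/3)*(-6 - sqrt(10))/(-37) - 34239 = (1/3)*(-1/37)*(-6 - sqrt(10)) - 34239 = (2/37 + sqrt(10)/111) - 34239 = -1266841/37 + sqrt(10)/111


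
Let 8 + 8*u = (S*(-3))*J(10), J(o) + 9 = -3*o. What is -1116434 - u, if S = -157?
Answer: -8913095/8 ≈ -1.1141e+6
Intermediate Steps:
J(o) = -9 - 3*o
u = -18377/8 (u = -1 + ((-157*(-3))*(-9 - 3*10))/8 = -1 + (471*(-9 - 30))/8 = -1 + (471*(-39))/8 = -1 + (1/8)*(-18369) = -1 - 18369/8 = -18377/8 ≈ -2297.1)
-1116434 - u = -1116434 - 1*(-18377/8) = -1116434 + 18377/8 = -8913095/8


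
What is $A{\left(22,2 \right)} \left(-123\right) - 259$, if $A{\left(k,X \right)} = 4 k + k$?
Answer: $-13789$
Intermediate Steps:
$A{\left(k,X \right)} = 5 k$
$A{\left(22,2 \right)} \left(-123\right) - 259 = 5 \cdot 22 \left(-123\right) - 259 = 110 \left(-123\right) - 259 = -13530 - 259 = -13789$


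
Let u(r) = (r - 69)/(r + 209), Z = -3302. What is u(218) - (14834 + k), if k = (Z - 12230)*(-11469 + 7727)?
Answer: -24823891657/427 ≈ -5.8136e+7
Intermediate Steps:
k = 58120744 (k = (-3302 - 12230)*(-11469 + 7727) = -15532*(-3742) = 58120744)
u(r) = (-69 + r)/(209 + r)
u(218) - (14834 + k) = (-69 + 218)/(209 + 218) - (14834 + 58120744) = 149/427 - 1*58135578 = (1/427)*149 - 58135578 = 149/427 - 58135578 = -24823891657/427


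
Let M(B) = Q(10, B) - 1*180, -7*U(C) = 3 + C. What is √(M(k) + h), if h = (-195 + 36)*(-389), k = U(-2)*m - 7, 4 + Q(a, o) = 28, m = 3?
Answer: 3*√6855 ≈ 248.38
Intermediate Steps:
U(C) = -3/7 - C/7 (U(C) = -(3 + C)/7 = -3/7 - C/7)
Q(a, o) = 24 (Q(a, o) = -4 + 28 = 24)
k = -52/7 (k = (-3/7 - ⅐*(-2))*3 - 7 = (-3/7 + 2/7)*3 - 7 = -⅐*3 - 7 = -3/7 - 7 = -52/7 ≈ -7.4286)
h = 61851 (h = -159*(-389) = 61851)
M(B) = -156 (M(B) = 24 - 1*180 = 24 - 180 = -156)
√(M(k) + h) = √(-156 + 61851) = √61695 = 3*√6855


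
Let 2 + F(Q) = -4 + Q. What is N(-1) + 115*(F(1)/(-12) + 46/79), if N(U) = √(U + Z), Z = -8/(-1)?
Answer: 108905/948 + √7 ≈ 117.52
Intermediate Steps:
Z = 8 (Z = -8*(-1) = 8)
F(Q) = -6 + Q (F(Q) = -2 + (-4 + Q) = -6 + Q)
N(U) = √(8 + U) (N(U) = √(U + 8) = √(8 + U))
N(-1) + 115*(F(1)/(-12) + 46/79) = √(8 - 1) + 115*((-6 + 1)/(-12) + 46/79) = √7 + 115*(-5*(-1/12) + 46*(1/79)) = √7 + 115*(5/12 + 46/79) = √7 + 115*(947/948) = √7 + 108905/948 = 108905/948 + √7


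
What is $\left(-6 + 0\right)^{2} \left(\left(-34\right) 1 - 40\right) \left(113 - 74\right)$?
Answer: $-103896$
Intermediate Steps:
$\left(-6 + 0\right)^{2} \left(\left(-34\right) 1 - 40\right) \left(113 - 74\right) = \left(-6\right)^{2} \left(-34 - 40\right) 39 = 36 \left(\left(-74\right) 39\right) = 36 \left(-2886\right) = -103896$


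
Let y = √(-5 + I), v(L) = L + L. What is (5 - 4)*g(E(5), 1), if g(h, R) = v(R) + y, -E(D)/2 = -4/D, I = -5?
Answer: 2 + I*√10 ≈ 2.0 + 3.1623*I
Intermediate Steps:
v(L) = 2*L
y = I*√10 (y = √(-5 - 5) = √(-10) = I*√10 ≈ 3.1623*I)
E(D) = 8/D (E(D) = -(-8)/D = 8/D)
g(h, R) = 2*R + I*√10
(5 - 4)*g(E(5), 1) = (5 - 4)*(2*1 + I*√10) = 1*(2 + I*√10) = 2 + I*√10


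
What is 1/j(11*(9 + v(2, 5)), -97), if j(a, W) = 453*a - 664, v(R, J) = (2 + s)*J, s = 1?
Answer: 1/118928 ≈ 8.4084e-6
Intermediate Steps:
v(R, J) = 3*J (v(R, J) = (2 + 1)*J = 3*J)
j(a, W) = -664 + 453*a
1/j(11*(9 + v(2, 5)), -97) = 1/(-664 + 453*(11*(9 + 3*5))) = 1/(-664 + 453*(11*(9 + 15))) = 1/(-664 + 453*(11*24)) = 1/(-664 + 453*264) = 1/(-664 + 119592) = 1/118928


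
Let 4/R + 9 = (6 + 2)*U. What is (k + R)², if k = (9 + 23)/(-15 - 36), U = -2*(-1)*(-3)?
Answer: 456976/938961 ≈ 0.48668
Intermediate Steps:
U = -6 (U = 2*(-3) = -6)
R = -4/57 (R = 4/(-9 + (6 + 2)*(-6)) = 4/(-9 + 8*(-6)) = 4/(-9 - 48) = 4/(-57) = 4*(-1/57) = -4/57 ≈ -0.070175)
k = -32/51 (k = 32/(-51) = 32*(-1/51) = -32/51 ≈ -0.62745)
(k + R)² = (-32/51 - 4/57)² = (-676/969)² = 456976/938961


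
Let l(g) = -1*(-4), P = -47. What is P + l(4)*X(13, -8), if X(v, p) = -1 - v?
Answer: -103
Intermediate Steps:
l(g) = 4
P + l(4)*X(13, -8) = -47 + 4*(-1 - 1*13) = -47 + 4*(-1 - 13) = -47 + 4*(-14) = -47 - 56 = -103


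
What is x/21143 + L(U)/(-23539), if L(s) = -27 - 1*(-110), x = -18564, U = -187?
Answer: -438732865/497685077 ≈ -0.88155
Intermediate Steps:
L(s) = 83 (L(s) = -27 + 110 = 83)
x/21143 + L(U)/(-23539) = -18564/21143 + 83/(-23539) = -18564*1/21143 + 83*(-1/23539) = -18564/21143 - 83/23539 = -438732865/497685077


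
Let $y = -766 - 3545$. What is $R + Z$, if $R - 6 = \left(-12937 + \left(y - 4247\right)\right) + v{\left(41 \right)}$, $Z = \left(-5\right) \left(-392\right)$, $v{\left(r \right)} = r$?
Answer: $-19488$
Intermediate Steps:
$y = -4311$
$Z = 1960$
$R = -21448$ ($R = 6 + \left(\left(-12937 - 8558\right) + 41\right) = 6 + \left(-21495 + 41\right) = 6 - 21454 = -21448$)
$R + Z = -21448 + 1960 = -19488$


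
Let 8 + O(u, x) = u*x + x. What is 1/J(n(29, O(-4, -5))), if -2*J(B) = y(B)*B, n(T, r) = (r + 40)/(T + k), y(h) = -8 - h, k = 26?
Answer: 6050/22889 ≈ 0.26432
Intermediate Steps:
O(u, x) = -8 + x + u*x (O(u, x) = -8 + (u*x + x) = -8 + (x + u*x) = -8 + x + u*x)
n(T, r) = (40 + r)/(26 + T) (n(T, r) = (r + 40)/(T + 26) = (40 + r)/(26 + T))
J(B) = -B*(-8 - B)/2 (J(B) = -(-8 - B)*B/2 = -B*(-8 - B)/2)
1/J(n(29, O(-4, -5))) = 1/(((40 + (-8 - 5 - 4*(-5)))/(26 + 29))*(8 + (40 + (-8 - 5 - 4*(-5)))/(26 + 29))/2) = 1/(((40 + (-8 - 5 + 20))/55)*(8 + (40 + (-8 - 5 + 20))/55)/2) = 1/(((40 + 7)/55)*(8 + (40 + 7)/55)/2) = 1/(((1/55)*47)*(8 + (1/55)*47)/2) = 1/((1/2)*(47/55)*(8 + 47/55)) = 1/((1/2)*(47/55)*(487/55)) = 1/(22889/6050) = 6050/22889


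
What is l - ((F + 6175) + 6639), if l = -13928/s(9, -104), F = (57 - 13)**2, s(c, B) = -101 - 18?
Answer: -1741322/119 ≈ -14633.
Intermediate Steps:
s(c, B) = -119
F = 1936 (F = 44**2 = 1936)
l = 13928/119 (l = -13928/(-119) = -13928*(-1/119) = 13928/119 ≈ 117.04)
l - ((F + 6175) + 6639) = 13928/119 - ((1936 + 6175) + 6639) = 13928/119 - (8111 + 6639) = 13928/119 - 1*14750 = 13928/119 - 14750 = -1741322/119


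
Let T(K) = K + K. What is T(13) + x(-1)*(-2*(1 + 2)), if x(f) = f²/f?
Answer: 32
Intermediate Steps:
x(f) = f
T(K) = 2*K
T(13) + x(-1)*(-2*(1 + 2)) = 2*13 - (-2)*(1 + 2) = 26 - (-2)*3 = 26 - 1*(-6) = 26 + 6 = 32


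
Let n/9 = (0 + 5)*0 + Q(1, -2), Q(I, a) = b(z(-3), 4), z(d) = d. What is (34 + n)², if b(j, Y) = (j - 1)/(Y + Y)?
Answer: 3481/4 ≈ 870.25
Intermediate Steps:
b(j, Y) = (-1 + j)/(2*Y) (b(j, Y) = (-1 + j)/((2*Y)) = (-1 + j)*(1/(2*Y)) = (-1 + j)/(2*Y))
Q(I, a) = -½ (Q(I, a) = (½)*(-1 - 3)/4 = (½)*(¼)*(-4) = -½)
n = -9/2 (n = 9*((0 + 5)*0 - ½) = 9*(5*0 - ½) = 9*(0 - ½) = 9*(-½) = -9/2 ≈ -4.5000)
(34 + n)² = (34 - 9/2)² = (59/2)² = 3481/4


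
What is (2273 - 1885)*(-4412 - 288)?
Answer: -1823600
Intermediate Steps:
(2273 - 1885)*(-4412 - 288) = 388*(-4700) = -1823600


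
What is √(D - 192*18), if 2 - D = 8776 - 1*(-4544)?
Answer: I*√16774 ≈ 129.51*I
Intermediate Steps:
D = -13318 (D = 2 - (8776 - 1*(-4544)) = 2 - (8776 + 4544) = 2 - 1*13320 = 2 - 13320 = -13318)
√(D - 192*18) = √(-13318 - 192*18) = √(-13318 - 3456) = √(-16774) = I*√16774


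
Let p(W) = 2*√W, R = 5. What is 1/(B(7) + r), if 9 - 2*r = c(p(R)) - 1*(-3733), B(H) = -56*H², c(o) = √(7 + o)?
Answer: -1/(4606 + √(7 + 2*√5)/2) ≈ -0.00021703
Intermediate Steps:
r = -1862 - √(7 + 2*√5)/2 (r = 9/2 - (√(7 + 2*√5) - 1*(-3733))/2 = 9/2 - (√(7 + 2*√5) + 3733)/2 = 9/2 - (3733 + √(7 + 2*√5))/2 = 9/2 + (-3733/2 - √(7 + 2*√5)/2) = -1862 - √(7 + 2*√5)/2 ≈ -1863.7)
1/(B(7) + r) = 1/(-56*7² + (-1862 - √(7 + 2*√5)/2)) = 1/(-56*49 + (-1862 - √(7 + 2*√5)/2)) = 1/(-2744 + (-1862 - √(7 + 2*√5)/2)) = 1/(-4606 - √(7 + 2*√5)/2)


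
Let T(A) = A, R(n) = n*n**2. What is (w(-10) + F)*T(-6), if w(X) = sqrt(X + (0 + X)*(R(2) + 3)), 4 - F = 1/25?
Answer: -594/25 - 12*I*sqrt(30) ≈ -23.76 - 65.727*I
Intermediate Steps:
R(n) = n**3
F = 99/25 (F = 4 - 1/25 = 99/25 ≈ 3.9600)
w(X) = 2*sqrt(3)*sqrt(X) (w(X) = sqrt(X + (0 + X)*(2**3 + 3)) = sqrt(X + X*(8 + 3)) = sqrt(X + X*11) = sqrt(X + 11*X) = sqrt(12*X) = 2*sqrt(3)*sqrt(X))
(w(-10) + F)*T(-6) = (2*sqrt(3)*sqrt(-10) + 99/25)*(-6) = (2*sqrt(3)*(I*sqrt(10)) + 99/25)*(-6) = (2*I*sqrt(30) + 99/25)*(-6) = (99/25 + 2*I*sqrt(30))*(-6) = -594/25 - 12*I*sqrt(30)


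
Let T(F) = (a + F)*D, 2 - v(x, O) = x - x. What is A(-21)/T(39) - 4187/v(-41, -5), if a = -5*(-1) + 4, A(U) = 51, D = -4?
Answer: -134001/64 ≈ -2093.8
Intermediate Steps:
v(x, O) = 2 (v(x, O) = 2 - (x - x) = 2 - 1*0 = 2 + 0 = 2)
a = 9 (a = 5 + 4 = 9)
T(F) = -36 - 4*F (T(F) = (9 + F)*(-4) = -36 - 4*F)
A(-21)/T(39) - 4187/v(-41, -5) = 51/(-36 - 4*39) - 4187/2 = 51/(-36 - 156) - 4187*½ = 51/(-192) - 4187/2 = 51*(-1/192) - 4187/2 = -17/64 - 4187/2 = -134001/64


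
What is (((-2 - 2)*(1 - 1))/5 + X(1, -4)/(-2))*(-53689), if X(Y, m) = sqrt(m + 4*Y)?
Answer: 0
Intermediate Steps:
(((-2 - 2)*(1 - 1))/5 + X(1, -4)/(-2))*(-53689) = (((-2 - 2)*(1 - 1))/5 + sqrt(-4 + 4*1)/(-2))*(-53689) = (-4*0*(1/5) + sqrt(-4 + 4)*(-1/2))*(-53689) = (0*(1/5) + sqrt(0)*(-1/2))*(-53689) = (0 + 0*(-1/2))*(-53689) = (0 + 0)*(-53689) = 0*(-53689) = 0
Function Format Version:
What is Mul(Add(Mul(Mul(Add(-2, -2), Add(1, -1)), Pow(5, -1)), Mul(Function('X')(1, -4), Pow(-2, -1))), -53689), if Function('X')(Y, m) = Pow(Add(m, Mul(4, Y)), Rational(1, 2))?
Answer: 0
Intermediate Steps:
Mul(Add(Mul(Mul(Add(-2, -2), Add(1, -1)), Pow(5, -1)), Mul(Function('X')(1, -4), Pow(-2, -1))), -53689) = Mul(Add(Mul(Mul(Add(-2, -2), Add(1, -1)), Pow(5, -1)), Mul(Pow(Add(-4, Mul(4, 1)), Rational(1, 2)), Pow(-2, -1))), -53689) = Mul(Add(Mul(Mul(-4, 0), Rational(1, 5)), Mul(Pow(Add(-4, 4), Rational(1, 2)), Rational(-1, 2))), -53689) = Mul(Add(Mul(0, Rational(1, 5)), Mul(Pow(0, Rational(1, 2)), Rational(-1, 2))), -53689) = Mul(Add(0, Mul(0, Rational(-1, 2))), -53689) = Mul(Add(0, 0), -53689) = Mul(0, -53689) = 0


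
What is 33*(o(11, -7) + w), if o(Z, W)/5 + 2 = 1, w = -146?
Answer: -4983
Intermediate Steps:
o(Z, W) = -5 (o(Z, W) = -10 + 5*1 = -10 + 5 = -5)
33*(o(11, -7) + w) = 33*(-5 - 146) = 33*(-151) = -4983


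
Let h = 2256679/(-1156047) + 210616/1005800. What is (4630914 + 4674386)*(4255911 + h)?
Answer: 230239516937799666844828/5813760363 ≈ 3.9602e+13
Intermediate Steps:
h = -253285717906/145344009075 (h = 2256679*(-1/1156047) + 210616*(1/1005800) = -2256679/1156047 + 26327/125725 = -253285717906/145344009075 ≈ -1.7427)
(4630914 + 4674386)*(4255911 + h) = (4630914 + 4674386)*(4255911 - 253285717906/145344009075) = 9305300*(618570913720674419/145344009075) = 230239516937799666844828/5813760363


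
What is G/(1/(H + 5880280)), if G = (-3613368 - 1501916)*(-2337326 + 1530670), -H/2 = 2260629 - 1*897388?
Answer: 13013436361123694592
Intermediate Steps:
H = -2726482 (H = -2*(2260629 - 1*897388) = -2*(2260629 - 897388) = -2*1363241 = -2726482)
G = 4126274530304 (G = -5115284*(-806656) = 4126274530304)
G/(1/(H + 5880280)) = 4126274530304/(1/(-2726482 + 5880280)) = 4126274530304/(1/3153798) = 4126274530304*3153798 = 13013436361123694592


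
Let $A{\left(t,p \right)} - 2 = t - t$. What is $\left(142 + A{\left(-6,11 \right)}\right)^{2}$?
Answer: $20736$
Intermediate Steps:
$A{\left(t,p \right)} = 2$ ($A{\left(t,p \right)} = 2 + \left(t - t\right) = 2 + 0 = 2$)
$\left(142 + A{\left(-6,11 \right)}\right)^{2} = \left(142 + 2\right)^{2} = 144^{2} = 20736$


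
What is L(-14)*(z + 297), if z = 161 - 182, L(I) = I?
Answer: -3864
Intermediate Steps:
z = -21
L(-14)*(z + 297) = -14*(-21 + 297) = -14*276 = -3864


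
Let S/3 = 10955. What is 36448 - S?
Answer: 3583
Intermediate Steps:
S = 32865 (S = 3*10955 = 32865)
36448 - S = 36448 - 1*32865 = 36448 - 32865 = 3583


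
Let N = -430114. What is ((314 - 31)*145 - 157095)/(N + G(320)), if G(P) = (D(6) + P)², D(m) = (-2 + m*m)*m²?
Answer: -58030/976911 ≈ -0.059402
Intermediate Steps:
D(m) = m²*(-2 + m²) (D(m) = (-2 + m²)*m² = m²*(-2 + m²))
G(P) = (1224 + P)² (G(P) = (6²*(-2 + 6²) + P)² = (36*(-2 + 36) + P)² = (36*34 + P)² = (1224 + P)²)
((314 - 31)*145 - 157095)/(N + G(320)) = ((314 - 31)*145 - 157095)/(-430114 + (1224 + 320)²) = (283*145 - 157095)/(-430114 + 1544²) = (41035 - 157095)/(-430114 + 2383936) = -116060/1953822 = -116060*1/1953822 = -58030/976911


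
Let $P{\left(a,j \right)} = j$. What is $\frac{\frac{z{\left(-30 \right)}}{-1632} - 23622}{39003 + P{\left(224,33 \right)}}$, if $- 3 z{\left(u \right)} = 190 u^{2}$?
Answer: $- \frac{1603921}{2654448} \approx -0.60424$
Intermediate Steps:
$z{\left(u \right)} = - \frac{190 u^{2}}{3}$
$\frac{\frac{z{\left(-30 \right)}}{-1632} - 23622}{39003 + P{\left(224,33 \right)}} = \frac{\frac{\left(- \frac{190}{3}\right) \left(-30\right)^{2}}{-1632} - 23622}{39003 + 33} = \frac{\left(- \frac{190}{3}\right) 900 \left(- \frac{1}{1632}\right) - 23622}{39036} = \left(\left(-57000\right) \left(- \frac{1}{1632}\right) - 23622\right) \frac{1}{39036} = \left(\frac{2375}{68} - 23622\right) \frac{1}{39036} = \left(- \frac{1603921}{68}\right) \frac{1}{39036} = - \frac{1603921}{2654448}$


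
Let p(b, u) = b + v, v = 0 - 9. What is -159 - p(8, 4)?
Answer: -158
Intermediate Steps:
v = -9
p(b, u) = -9 + b (p(b, u) = b - 9 = -9 + b)
-159 - p(8, 4) = -159 - (-9 + 8) = -159 - 1*(-1) = -159 + 1 = -158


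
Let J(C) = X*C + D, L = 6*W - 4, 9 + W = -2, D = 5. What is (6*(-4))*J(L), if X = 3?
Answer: 4920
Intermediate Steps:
W = -11 (W = -9 - 2 = -11)
L = -70 (L = 6*(-11) - 4 = -66 - 4 = -70)
J(C) = 5 + 3*C (J(C) = 3*C + 5 = 5 + 3*C)
(6*(-4))*J(L) = (6*(-4))*(5 + 3*(-70)) = -24*(5 - 210) = -24*(-205) = 4920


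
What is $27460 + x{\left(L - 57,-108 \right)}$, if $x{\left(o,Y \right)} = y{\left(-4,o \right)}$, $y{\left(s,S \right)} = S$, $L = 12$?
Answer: $27415$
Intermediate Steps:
$x{\left(o,Y \right)} = o$
$27460 + x{\left(L - 57,-108 \right)} = 27460 + \left(12 - 57\right) = 27460 - 45 = 27415$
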